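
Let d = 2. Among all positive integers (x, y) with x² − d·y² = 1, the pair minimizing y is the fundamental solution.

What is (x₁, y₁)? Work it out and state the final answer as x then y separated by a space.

√2 = [1; 2, …], period ℓ=1 (odd) → k=1
i=0: a=1 ⇒ p=1, q=1
i=1: a=2 ⇒ p=3, q=2
(x₁, y₁) = (3, 2);  3² − 2·2² = 1 ✓

3 2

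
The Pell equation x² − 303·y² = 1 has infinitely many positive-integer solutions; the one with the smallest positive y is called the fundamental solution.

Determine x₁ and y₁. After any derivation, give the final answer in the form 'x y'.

√303 → a₀=17, period (2,2,5,2,2,34); ℓ=6 even so k=5
a_0=17:  p_0=17·1+0=17,  q_0=17·0+1=1
a_1=2:  p_1=2·17+1=35,  q_1=2·1+0=2
a_2=2:  p_2=2·35+17=87,  q_2=2·2+1=5
…
a_4=2:  p_4=2·470+87=1027,  q_4=2·27+5=59
a_5=2:  p_5=2·1027+470=2524,  q_5=2·59+27=145
→ (2524, 145).  Check: 2524²=6370576, 303·145²=6370575, difference 1.

2524 145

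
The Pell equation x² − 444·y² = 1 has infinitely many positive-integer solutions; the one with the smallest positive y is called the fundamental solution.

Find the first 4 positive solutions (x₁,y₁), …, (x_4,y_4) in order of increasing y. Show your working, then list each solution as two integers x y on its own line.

295 14
174049 8260
102688615 4873386
60586108801 2875289480

d=444: √d = [21; 14,42] (ℓ=2, even), read p_1/q_1
a_0=21:  p_0=21·1+0=21,  q_0=21·0+1=1
a_1=14:  p_1=14·21+1=295,  q_1=14·1+0=14
→ (295, 14).  Check: 295²=87025, 444·14²=87024, difference 1.
(x_2, y_2) = (295·295 + 444·14·14, 295·14 + 14·295) = (174049, 8260)
(x_3, y_3) = (295·174049 + 444·14·8260, 295·8260 + 14·174049) = (102688615, 4873386)
(x_4, y_4) = (295·102688615 + 444·14·4873386, 295·4873386 + 14·102688615) = (60586108801, 2875289480)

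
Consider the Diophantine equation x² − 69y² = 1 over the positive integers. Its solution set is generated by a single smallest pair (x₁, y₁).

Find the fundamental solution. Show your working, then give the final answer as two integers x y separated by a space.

√69 → a₀=8, period (3,3,1,4,1,3,3,16); ℓ=8 even so k=7
k=0  a_k=8  p_k/q_k = 8/1
…
k=2  a_k=3  p_k/q_k = 83/10
k=3  a_k=1  p_k/q_k = 108/13
…
k=6  a_k=3  p_k/q_k = 2384/287
k=7  a_k=3  p_k/q_k = 7775/936
fundamental: x₁=7775, y₁=936  (since 60450625 − 69·876096 = 1)

7775 936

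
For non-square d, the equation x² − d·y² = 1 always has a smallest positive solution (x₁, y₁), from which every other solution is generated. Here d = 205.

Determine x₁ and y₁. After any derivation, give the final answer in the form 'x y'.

39689 2772

√205 → a₀=14, period (3,6,1,4,1,6,3,28); ℓ=8 even so k=7
i=0: a=14 ⇒ p=14, q=1
i=1: a=3 ⇒ p=43, q=3
…
i=3: a=1 ⇒ p=315, q=22
i=4: a=4 ⇒ p=1532, q=107
i=5: a=1 ⇒ p=1847, q=129
i=6: a=6 ⇒ p=12614, q=881
i=7: a=3 ⇒ p=39689, q=2772
(x₁, y₁) = (39689, 2772);  39689² − 205·2772² = 1 ✓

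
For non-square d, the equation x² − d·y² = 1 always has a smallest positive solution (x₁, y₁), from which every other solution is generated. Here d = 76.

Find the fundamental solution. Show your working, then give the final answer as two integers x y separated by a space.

57799 6630

√76 = [8; 1,2,1,1,5,4,5,1,1,2,1,16, …], period ℓ=12 (even) → k=11
step 0: (8, 1)  from 8·(1,0) + (0,1)
…
step 2: (26, 3)  from 2·(9,1) + (8,1)
step 3: (35, 4)  from 1·(26,3) + (9,1)
…
step 5: (340, 39)  from 5·(61,7) + (35,4)
…
step 7: (7445, 854)  from 5·(1421,163) + (340,39)
step 8: (8866, 1017)  from 1·(7445,854) + (1421,163)
step 9: (16311, 1871)  from 1·(8866,1017) + (7445,854)
step 10: (41488, 4759)  from 2·(16311,1871) + (8866,1017)
step 11: (57799, 6630)  from 1·(41488,4759) + (16311,1871)
(x₁, y₁) = (57799, 6630);  57799² − 76·6630² = 1 ✓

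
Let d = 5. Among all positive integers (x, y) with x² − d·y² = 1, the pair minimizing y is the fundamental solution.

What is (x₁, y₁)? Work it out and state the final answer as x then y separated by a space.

√5 → a₀=2, period (4); ℓ=1 odd so k=1
i=0: a=2 ⇒ p=2, q=1
i=1: a=4 ⇒ p=9, q=4
fundamental: x₁=9, y₁=4  (since 81 − 5·16 = 1)

9 4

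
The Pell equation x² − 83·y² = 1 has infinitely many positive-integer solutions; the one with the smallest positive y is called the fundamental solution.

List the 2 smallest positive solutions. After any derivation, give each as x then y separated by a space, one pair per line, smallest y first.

82 9
13447 1476

d=83: √d = [9; 9,18] (ℓ=2, even), read p_1/q_1
i=0: a=9 ⇒ p=9, q=1
i=1: a=9 ⇒ p=82, q=9
(x₁, y₁) = (82, 9);  82² − 83·9² = 1 ✓
(x_2, y_2) = (82·82 + 83·9·9, 82·9 + 9·82) = (13447, 1476)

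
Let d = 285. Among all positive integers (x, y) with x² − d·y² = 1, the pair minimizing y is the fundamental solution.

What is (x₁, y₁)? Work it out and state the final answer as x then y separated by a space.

d=285: √d = [16; 1,7,2,7,1,32] (ℓ=6, even), read p_5/q_5
i=0: a=16 ⇒ p=16, q=1
…
i=2: a=7 ⇒ p=135, q=8
…
i=4: a=7 ⇒ p=2144, q=127
i=5: a=1 ⇒ p=2431, q=144
(x₁, y₁) = (2431, 144);  2431² − 285·144² = 1 ✓

2431 144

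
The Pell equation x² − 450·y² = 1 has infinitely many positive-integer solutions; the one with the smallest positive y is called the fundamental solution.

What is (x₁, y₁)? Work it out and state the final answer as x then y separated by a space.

19601 924

√450 → a₀=21, period (4,1,2,4,2,1,4,42); ℓ=8 even so k=7
i=0: a=21 ⇒ p=21, q=1
i=1: a=4 ⇒ p=85, q=4
i=2: a=1 ⇒ p=106, q=5
i=3: a=2 ⇒ p=297, q=14
i=4: a=4 ⇒ p=1294, q=61
i=5: a=2 ⇒ p=2885, q=136
i=6: a=1 ⇒ p=4179, q=197
i=7: a=4 ⇒ p=19601, q=924
(x₁, y₁) = (19601, 924);  19601² − 450·924² = 1 ✓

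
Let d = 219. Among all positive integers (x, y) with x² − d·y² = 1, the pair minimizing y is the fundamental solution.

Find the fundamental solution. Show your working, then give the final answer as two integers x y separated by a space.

74 5

d=219: √d = [14; 1,3,1,28] (ℓ=4, even), read p_3/q_3
a_0=14:  p_0=14·1+0=14,  q_0=14·0+1=1
…
a_2=3:  p_2=3·15+14=59,  q_2=3·1+1=4
a_3=1:  p_3=1·59+15=74,  q_3=1·4+1=5
(x₁, y₁) = (74, 5);  74² − 219·5² = 1 ✓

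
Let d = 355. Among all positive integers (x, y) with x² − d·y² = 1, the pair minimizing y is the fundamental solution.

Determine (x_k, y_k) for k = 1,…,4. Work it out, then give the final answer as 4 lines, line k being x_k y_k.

954809 50676
1823320452961 96771801768
3481845556741524089 184797174548553948
6648994948371812427335041 352892010866963721270096

√355 = [18; 1,5,3,3,1,6,1,3,3,5,1,36, …], period ℓ=12 (even) → k=11
i=0: a=18 ⇒ p=18, q=1
…
i=2: a=5 ⇒ p=113, q=6
i=3: a=3 ⇒ p=358, q=19
i=4: a=3 ⇒ p=1187, q=63
…
i=6: a=6 ⇒ p=10457, q=555
i=7: a=1 ⇒ p=12002, q=637
…
i=9: a=3 ⇒ p=151391, q=8035
i=10: a=5 ⇒ p=803418, q=42641
i=11: a=1 ⇒ p=954809, q=50676
fundamental: x₁=954809, y₁=50676  (since 911660226481 − 355·2568056976 = 1)
k=2:  x_2 = 954809·954809+355·50676·50676 = 1823320452961,  y_2 = 954809·50676+50676·954809 = 96771801768
k=3:  x_3 = 954809·1823320452961+355·50676·96771801768 = 3481845556741524089,  y_3 = 954809·96771801768+50676·1823320452961 = 184797174548553948
k=4:  x_4 = 954809·3481845556741524089+355·50676·184797174548553948 = 6648994948371812427335041,  y_4 = 954809·184797174548553948+50676·3481845556741524089 = 352892010866963721270096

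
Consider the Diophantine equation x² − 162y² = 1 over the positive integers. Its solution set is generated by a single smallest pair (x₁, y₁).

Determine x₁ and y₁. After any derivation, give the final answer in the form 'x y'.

√162 → a₀=12, period (1,2,1,2,12,2,1,2,1,24); ℓ=10 even so k=9
a_0=12:  p_0=12·1+0=12,  q_0=12·0+1=1
a_1=1:  p_1=1·12+1=13,  q_1=1·1+0=1
…
a_5=12:  p_5=12·140+51=1731,  q_5=12·11+4=136
a_6=2:  p_6=2·1731+140=3602,  q_6=2·136+11=283
…
a_8=2:  p_8=2·5333+3602=14268,  q_8=2·419+283=1121
a_9=1:  p_9=1·14268+5333=19601,  q_9=1·1121+419=1540
→ (19601, 1540).  Check: 19601²=384199201, 162·1540²=384199200, difference 1.

19601 1540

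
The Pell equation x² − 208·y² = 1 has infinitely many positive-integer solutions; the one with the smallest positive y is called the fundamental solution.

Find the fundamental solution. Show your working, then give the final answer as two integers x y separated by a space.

d=208: √d = [14; 2,2,1,2,2,28] (ℓ=6, even), read p_5/q_5
i=0: a=14 ⇒ p=14, q=1
i=1: a=2 ⇒ p=29, q=2
…
i=4: a=2 ⇒ p=274, q=19
i=5: a=2 ⇒ p=649, q=45
(x₁, y₁) = (649, 45);  649² − 208·45² = 1 ✓

649 45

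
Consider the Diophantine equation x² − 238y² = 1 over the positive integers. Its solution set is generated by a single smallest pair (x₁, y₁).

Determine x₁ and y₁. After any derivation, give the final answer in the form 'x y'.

11663 756

√238 → a₀=15, period (2,2,1,14,1,2,2,30); ℓ=8 even so k=7
i=0: a=15 ⇒ p=15, q=1
i=1: a=2 ⇒ p=31, q=2
i=2: a=2 ⇒ p=77, q=5
…
i=4: a=14 ⇒ p=1589, q=103
…
i=6: a=2 ⇒ p=4983, q=323
i=7: a=2 ⇒ p=11663, q=756
→ (11663, 756).  Check: 11663²=136025569, 238·756²=136025568, difference 1.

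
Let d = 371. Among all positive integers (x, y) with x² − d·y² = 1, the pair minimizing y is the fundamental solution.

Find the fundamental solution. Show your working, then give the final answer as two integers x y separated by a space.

√371 → a₀=19, period (3,1,4,1,3,38); ℓ=6 even so k=5
step 0: (19, 1)  from 19·(1,0) + (0,1)
step 1: (58, 3)  from 3·(19,1) + (1,0)
step 2: (77, 4)  from 1·(58,3) + (19,1)
…
step 4: (443, 23)  from 1·(366,19) + (77,4)
step 5: (1695, 88)  from 3·(443,23) + (366,19)
fundamental: x₁=1695, y₁=88  (since 2873025 − 371·7744 = 1)

1695 88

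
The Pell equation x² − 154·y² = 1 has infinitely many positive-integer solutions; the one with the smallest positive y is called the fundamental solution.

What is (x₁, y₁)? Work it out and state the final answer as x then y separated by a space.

d=154: √d = [12; 2,2,3,1,2,1,3,2,2,24] (ℓ=10, even), read p_9/q_9
step 0: (12, 1)  from 12·(1,0) + (0,1)
…
step 3: (211, 17)  from 3·(62,5) + (25,2)
…
step 5: (757, 61)  from 2·(273,22) + (211,17)
…
step 8: (8724, 703)  from 2·(3847,310) + (1030,83)
step 9: (21295, 1716)  from 2·(8724,703) + (3847,310)
(x₁, y₁) = (21295, 1716);  21295² − 154·1716² = 1 ✓

21295 1716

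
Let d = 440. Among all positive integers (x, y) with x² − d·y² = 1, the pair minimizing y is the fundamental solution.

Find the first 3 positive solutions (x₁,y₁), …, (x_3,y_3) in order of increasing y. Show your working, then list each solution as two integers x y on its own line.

21 1
881 42
36981 1763

[20; 1,40] for √440; ℓ=2 ⇒ convergent index 1
step 0: (20, 1)  from 20·(1,0) + (0,1)
step 1: (21, 1)  from 1·(20,1) + (1,0)
(x₁, y₁) = (21, 1);  21² − 440·1² = 1 ✓
n=2: (21,1)∘(21,1) = (21·21+440·1·1, 21·1+1·21) = (881,42)
n=3: (881,42)∘(21,1) = (21·881+440·1·42, 21·42+1·881) = (36981,1763)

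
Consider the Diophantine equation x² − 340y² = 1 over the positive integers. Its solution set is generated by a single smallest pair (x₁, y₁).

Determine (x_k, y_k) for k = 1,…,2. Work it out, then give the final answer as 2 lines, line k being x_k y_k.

√340 = [18; 2,3,1,1,1,…,3,2,36, …], period ℓ=14 (even) → k=13
k=0  a_k=18  p_k/q_k = 18/1
k=1  a_k=2  p_k/q_k = 37/2
k=2  a_k=3  p_k/q_k = 129/7
k=3  a_k=1  p_k/q_k = 166/9
…
k=5  a_k=1  p_k/q_k = 461/25
k=6  a_k=1  p_k/q_k = 756/41
k=7  a_k=8  p_k/q_k = 6509/353
k=8  a_k=1  p_k/q_k = 7265/394
…
k=11  a_k=1  p_k/q_k = 34813/1888
k=12  a_k=3  p_k/q_k = 125478/6805
k=13  a_k=2  p_k/q_k = 285769/15498
fundamental: x₁=285769, y₁=15498  (since 81663921361 − 340·240188004 = 1)
n=2: (285769,15498)∘(285769,15498) = (285769·285769+340·15498·15498, 285769·15498+15498·285769) = (163327842721,8857695924)

285769 15498
163327842721 8857695924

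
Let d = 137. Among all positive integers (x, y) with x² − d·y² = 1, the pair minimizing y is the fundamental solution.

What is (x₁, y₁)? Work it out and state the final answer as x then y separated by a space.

6083073 519712

√137 → a₀=11, period (1,2,2,1,1,2,2,1,22); ℓ=9 odd so k=17
i=0: a=11 ⇒ p=11, q=1
i=1: a=1 ⇒ p=12, q=1
i=2: a=2 ⇒ p=35, q=3
i=3: a=2 ⇒ p=82, q=7
…
i=6: a=2 ⇒ p=515, q=44
i=7: a=2 ⇒ p=1229, q=105
i=8: a=1 ⇒ p=1744, q=149
…
i=13: a=1 ⇒ p=408178, q=34873
…
i=16: a=2 ⇒ p=4286741, q=366241
i=17: a=1 ⇒ p=6083073, q=519712
fundamental: x₁=6083073, y₁=519712  (since 37003777123329 − 137·270100562944 = 1)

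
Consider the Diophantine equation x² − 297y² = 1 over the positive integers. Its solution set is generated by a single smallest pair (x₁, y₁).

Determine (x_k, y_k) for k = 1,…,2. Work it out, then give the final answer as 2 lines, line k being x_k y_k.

[17; 4,3,1,1,2,1,1,3,4,34] for √297; ℓ=10 ⇒ convergent index 9
step 0: (17, 1)  from 17·(1,0) + (0,1)
…
step 3: (293, 17)  from 1·(224,13) + (69,4)
step 4: (517, 30)  from 1·(293,17) + (224,13)
step 5: (1327, 77)  from 2·(517,30) + (293,17)
…
step 8: (11357, 659)  from 3·(3171,184) + (1844,107)
step 9: (48599, 2820)  from 4·(11357,659) + (3171,184)
fundamental: x₁=48599, y₁=2820  (since 2361862801 − 297·7952400 = 1)
(x_2, y_2) = (48599·48599 + 297·2820·2820, 48599·2820 + 2820·48599) = (4723725601, 274098360)

48599 2820
4723725601 274098360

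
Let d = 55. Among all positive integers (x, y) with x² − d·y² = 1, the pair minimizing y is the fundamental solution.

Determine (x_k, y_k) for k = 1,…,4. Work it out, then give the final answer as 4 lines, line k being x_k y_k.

√55 = [7; 2,2,2,14, …], period ℓ=4 (even) → k=3
a_0=7:  p_0=7·1+0=7,  q_0=7·0+1=1
a_1=2:  p_1=2·7+1=15,  q_1=2·1+0=2
a_2=2:  p_2=2·15+7=37,  q_2=2·2+1=5
a_3=2:  p_3=2·37+15=89,  q_3=2·5+2=12
fundamental: x₁=89, y₁=12  (since 7921 − 55·144 = 1)
n=2: (89,12)∘(89,12) = (89·89+55·12·12, 89·12+12·89) = (15841,2136)
n=3: (15841,2136)∘(89,12) = (89·15841+55·12·2136, 89·2136+12·15841) = (2819609,380196)
n=4: (2819609,380196)∘(89,12) = (89·2819609+55·12·380196, 89·380196+12·2819609) = (501874561,67672752)

89 12
15841 2136
2819609 380196
501874561 67672752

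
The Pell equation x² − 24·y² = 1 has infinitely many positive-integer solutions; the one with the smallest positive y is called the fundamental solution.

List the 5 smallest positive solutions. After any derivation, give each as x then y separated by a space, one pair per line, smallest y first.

5 1
49 10
485 99
4801 980
47525 9701

d=24: √d = [4; 1,8] (ℓ=2, even), read p_1/q_1
k=0  a_k=4  p_k/q_k = 4/1
k=1  a_k=1  p_k/q_k = 5/1
→ (5, 1).  Check: 5²=25, 24·1²=24, difference 1.
k=2:  x_2 = 5·5+24·1·1 = 49,  y_2 = 5·1+1·5 = 10
k=3:  x_3 = 5·49+24·1·10 = 485,  y_3 = 5·10+1·49 = 99
k=4:  x_4 = 5·485+24·1·99 = 4801,  y_4 = 5·99+1·485 = 980
k=5:  x_5 = 5·4801+24·1·980 = 47525,  y_5 = 5·980+1·4801 = 9701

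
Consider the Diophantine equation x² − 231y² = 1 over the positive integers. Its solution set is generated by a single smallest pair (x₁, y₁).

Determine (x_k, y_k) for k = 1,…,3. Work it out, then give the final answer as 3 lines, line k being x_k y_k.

76 5
11551 760
1755676 115515

[15; 5,30] for √231; ℓ=2 ⇒ convergent index 1
step 0: (15, 1)  from 15·(1,0) + (0,1)
step 1: (76, 5)  from 5·(15,1) + (1,0)
fundamental: x₁=76, y₁=5  (since 5776 − 231·25 = 1)
(x_2, y_2) = (76·76 + 231·5·5, 76·5 + 5·76) = (11551, 760)
(x_3, y_3) = (76·11551 + 231·5·760, 76·760 + 5·11551) = (1755676, 115515)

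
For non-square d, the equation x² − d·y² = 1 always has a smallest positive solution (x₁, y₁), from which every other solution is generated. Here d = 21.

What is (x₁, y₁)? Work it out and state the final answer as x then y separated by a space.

√21 = [4; 1,1,2,1,1,8, …], period ℓ=6 (even) → k=5
a_0=4:  p_0=4·1+0=4,  q_0=4·0+1=1
…
a_2=1:  p_2=1·5+4=9,  q_2=1·1+1=2
a_3=2:  p_3=2·9+5=23,  q_3=2·2+1=5
a_4=1:  p_4=1·23+9=32,  q_4=1·5+2=7
a_5=1:  p_5=1·32+23=55,  q_5=1·7+5=12
(x₁, y₁) = (55, 12);  55² − 21·12² = 1 ✓

55 12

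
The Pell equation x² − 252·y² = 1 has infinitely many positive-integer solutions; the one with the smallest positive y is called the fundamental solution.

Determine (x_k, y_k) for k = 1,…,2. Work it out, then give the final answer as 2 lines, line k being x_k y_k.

127 8
32257 2032

d=252: √d = [15; 1,6,1,30] (ℓ=4, even), read p_3/q_3
step 0: (15, 1)  from 15·(1,0) + (0,1)
…
step 2: (111, 7)  from 6·(16,1) + (15,1)
step 3: (127, 8)  from 1·(111,7) + (16,1)
(x₁, y₁) = (127, 8);  127² − 252·8² = 1 ✓
(127+8√252)^2 = 32257 + 2032√252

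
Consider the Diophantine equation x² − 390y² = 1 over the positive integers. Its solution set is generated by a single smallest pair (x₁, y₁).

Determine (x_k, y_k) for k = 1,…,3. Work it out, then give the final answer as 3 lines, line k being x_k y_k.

[19; 1,2,1,38] for √390; ℓ=4 ⇒ convergent index 3
step 0: (19, 1)  from 19·(1,0) + (0,1)
…
step 2: (59, 3)  from 2·(20,1) + (19,1)
step 3: (79, 4)  from 1·(59,3) + (20,1)
→ (79, 4).  Check: 79²=6241, 390·4²=6240, difference 1.
n=2: (79,4)∘(79,4) = (79·79+390·4·4, 79·4+4·79) = (12481,632)
n=3: (12481,632)∘(79,4) = (79·12481+390·4·632, 79·632+4·12481) = (1971919,99852)

79 4
12481 632
1971919 99852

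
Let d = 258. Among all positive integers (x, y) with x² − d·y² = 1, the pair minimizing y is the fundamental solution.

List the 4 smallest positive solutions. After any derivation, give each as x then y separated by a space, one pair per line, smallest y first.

[16; 16,32] for √258; ℓ=2 ⇒ convergent index 1
step 0: (16, 1)  from 16·(1,0) + (0,1)
step 1: (257, 16)  from 16·(16,1) + (1,0)
→ (257, 16).  Check: 257²=66049, 258·16²=66048, difference 1.
k=2:  x_2 = 257·257+258·16·16 = 132097,  y_2 = 257·16+16·257 = 8224
k=3:  x_3 = 257·132097+258·16·8224 = 67897601,  y_3 = 257·8224+16·132097 = 4227120
k=4:  x_4 = 257·67897601+258·16·4227120 = 34899234817,  y_4 = 257·4227120+16·67897601 = 2172731456

257 16
132097 8224
67897601 4227120
34899234817 2172731456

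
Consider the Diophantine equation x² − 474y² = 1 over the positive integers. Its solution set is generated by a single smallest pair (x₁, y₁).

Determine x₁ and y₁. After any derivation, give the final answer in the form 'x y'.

d=474: √d = [21; 1,3,2,1,1,…,3,1,42] (ℓ=14, even), read p_13/q_13
k=0  a_k=21  p_k/q_k = 21/1
k=1  a_k=1  p_k/q_k = 22/1
…
k=5  a_k=1  p_k/q_k = 479/22
k=6  a_k=1  p_k/q_k = 762/35
…
k=8  a_k=1  p_k/q_k = 5813/267
k=9  a_k=1  p_k/q_k = 10864/499
k=10  a_k=1  p_k/q_k = 16677/766
k=11  a_k=2  p_k/q_k = 44218/2031
k=12  a_k=3  p_k/q_k = 149331/6859
k=13  a_k=1  p_k/q_k = 193549/8890
(x₁, y₁) = (193549, 8890);  193549² − 474·8890² = 1 ✓

193549 8890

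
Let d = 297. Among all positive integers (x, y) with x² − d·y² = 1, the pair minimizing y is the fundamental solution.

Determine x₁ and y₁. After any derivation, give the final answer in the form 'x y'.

√297 = [17; 4,3,1,1,2,1,1,3,4,34, …], period ℓ=10 (even) → k=9
step 0: (17, 1)  from 17·(1,0) + (0,1)
step 1: (69, 4)  from 4·(17,1) + (1,0)
step 2: (224, 13)  from 3·(69,4) + (17,1)
step 3: (293, 17)  from 1·(224,13) + (69,4)
step 4: (517, 30)  from 1·(293,17) + (224,13)
…
step 6: (1844, 107)  from 1·(1327,77) + (517,30)
step 7: (3171, 184)  from 1·(1844,107) + (1327,77)
step 8: (11357, 659)  from 3·(3171,184) + (1844,107)
step 9: (48599, 2820)  from 4·(11357,659) + (3171,184)
(x₁, y₁) = (48599, 2820);  48599² − 297·2820² = 1 ✓

48599 2820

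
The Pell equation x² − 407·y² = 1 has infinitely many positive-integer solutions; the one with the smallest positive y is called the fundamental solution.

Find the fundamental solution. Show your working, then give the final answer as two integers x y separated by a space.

√407 = [20; 5,1,2,1,5,40, …], period ℓ=6 (even) → k=5
k=0  a_k=20  p_k/q_k = 20/1
k=1  a_k=5  p_k/q_k = 101/5
k=2  a_k=1  p_k/q_k = 121/6
k=3  a_k=2  p_k/q_k = 343/17
k=4  a_k=1  p_k/q_k = 464/23
k=5  a_k=5  p_k/q_k = 2663/132
(x₁, y₁) = (2663, 132);  2663² − 407·132² = 1 ✓

2663 132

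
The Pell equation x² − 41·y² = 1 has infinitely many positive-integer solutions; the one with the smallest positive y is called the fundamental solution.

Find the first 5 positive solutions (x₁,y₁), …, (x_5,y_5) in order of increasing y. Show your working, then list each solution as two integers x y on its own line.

2049 320
8396801 1311360
34410088449 5373952960
141012534067201 22022457918720
577869330197301249 90248027176961600

√41 → a₀=6, period (2,2,12); ℓ=3 odd so k=5
step 0: (6, 1)  from 6·(1,0) + (0,1)
step 1: (13, 2)  from 2·(6,1) + (1,0)
step 2: (32, 5)  from 2·(13,2) + (6,1)
…
step 4: (826, 129)  from 2·(397,62) + (32,5)
step 5: (2049, 320)  from 2·(826,129) + (397,62)
(x₁, y₁) = (2049, 320);  2049² − 41·320² = 1 ✓
(2049+320√41)^2 = 8396801 + 1311360√41
(2049+320√41)^3 = 34410088449 + 5373952960√41
(2049+320√41)^4 = 141012534067201 + 22022457918720√41
(2049+320√41)^5 = 577869330197301249 + 90248027176961600√41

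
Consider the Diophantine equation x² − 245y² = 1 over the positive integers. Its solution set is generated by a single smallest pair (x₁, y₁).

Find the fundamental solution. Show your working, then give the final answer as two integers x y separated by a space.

d=245: √d = [15; 1,1,1,7,6,7,1,1,1,30] (ℓ=10, even), read p_9/q_9
i=0: a=15 ⇒ p=15, q=1
i=1: a=1 ⇒ p=16, q=1
…
i=3: a=1 ⇒ p=47, q=3
i=4: a=7 ⇒ p=360, q=23
…
i=8: a=1 ⇒ p=33825, q=2161
i=9: a=1 ⇒ p=51841, q=3312
→ (51841, 3312).  Check: 51841²=2687489281, 245·3312²=2687489280, difference 1.

51841 3312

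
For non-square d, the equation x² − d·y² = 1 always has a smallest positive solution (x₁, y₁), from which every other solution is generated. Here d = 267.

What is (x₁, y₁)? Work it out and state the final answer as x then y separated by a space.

2402 147

√267 = [16; 2,1,15,1,2,32, …], period ℓ=6 (even) → k=5
a_0=16:  p_0=16·1+0=16,  q_0=16·0+1=1
a_1=2:  p_1=2·16+1=33,  q_1=2·1+0=2
a_2=1:  p_2=1·33+16=49,  q_2=1·2+1=3
a_3=15:  p_3=15·49+33=768,  q_3=15·3+2=47
a_4=1:  p_4=1·768+49=817,  q_4=1·47+3=50
a_5=2:  p_5=2·817+768=2402,  q_5=2·50+47=147
→ (2402, 147).  Check: 2402²=5769604, 267·147²=5769603, difference 1.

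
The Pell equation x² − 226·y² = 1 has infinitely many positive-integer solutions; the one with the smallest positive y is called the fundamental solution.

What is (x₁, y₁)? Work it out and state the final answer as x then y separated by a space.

d=226: √d = [15; 30] (ℓ=1, odd), read p_1/q_1
k=0  a_k=15  p_k/q_k = 15/1
k=1  a_k=30  p_k/q_k = 451/30
→ (451, 30).  Check: 451²=203401, 226·30²=203400, difference 1.

451 30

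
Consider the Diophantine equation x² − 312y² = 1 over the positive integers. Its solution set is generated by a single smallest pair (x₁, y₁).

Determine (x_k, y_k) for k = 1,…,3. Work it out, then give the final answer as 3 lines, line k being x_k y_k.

53 3
5617 318
595349 33705

√312 → a₀=17, period (1,1,1,34); ℓ=4 even so k=3
i=0: a=17 ⇒ p=17, q=1
i=1: a=1 ⇒ p=18, q=1
i=2: a=1 ⇒ p=35, q=2
i=3: a=1 ⇒ p=53, q=3
(x₁, y₁) = (53, 3);  53² − 312·3² = 1 ✓
(x_2, y_2) = (53·53 + 312·3·3, 53·3 + 3·53) = (5617, 318)
(x_3, y_3) = (53·5617 + 312·3·318, 53·318 + 3·5617) = (595349, 33705)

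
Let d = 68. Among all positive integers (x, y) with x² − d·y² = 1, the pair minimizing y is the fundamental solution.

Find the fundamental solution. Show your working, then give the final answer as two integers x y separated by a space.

33 4

√68 = [8; 4,16, …], period ℓ=2 (even) → k=1
step 0: (8, 1)  from 8·(1,0) + (0,1)
step 1: (33, 4)  from 4·(8,1) + (1,0)
fundamental: x₁=33, y₁=4  (since 1089 − 68·16 = 1)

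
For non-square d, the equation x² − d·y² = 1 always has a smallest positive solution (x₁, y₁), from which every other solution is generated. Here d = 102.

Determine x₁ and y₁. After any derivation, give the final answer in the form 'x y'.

√102 = [10; 10,20, …], period ℓ=2 (even) → k=1
k=0  a_k=10  p_k/q_k = 10/1
k=1  a_k=10  p_k/q_k = 101/10
→ (101, 10).  Check: 101²=10201, 102·10²=10200, difference 1.

101 10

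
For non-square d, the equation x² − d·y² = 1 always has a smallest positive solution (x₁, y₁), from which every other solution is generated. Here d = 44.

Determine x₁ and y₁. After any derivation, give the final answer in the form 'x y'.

199 30

[6; 1,1,1,2,1,1,1,12] for √44; ℓ=8 ⇒ convergent index 7
k=0  a_k=6  p_k/q_k = 6/1
k=1  a_k=1  p_k/q_k = 7/1
…
k=3  a_k=1  p_k/q_k = 20/3
k=4  a_k=2  p_k/q_k = 53/8
…
k=6  a_k=1  p_k/q_k = 126/19
k=7  a_k=1  p_k/q_k = 199/30
(x₁, y₁) = (199, 30);  199² − 44·30² = 1 ✓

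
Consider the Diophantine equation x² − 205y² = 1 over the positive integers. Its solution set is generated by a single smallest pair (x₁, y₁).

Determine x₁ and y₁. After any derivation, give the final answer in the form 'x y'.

39689 2772

[14; 3,6,1,4,1,6,3,28] for √205; ℓ=8 ⇒ convergent index 7
k=0  a_k=14  p_k/q_k = 14/1
…
k=3  a_k=1  p_k/q_k = 315/22
k=4  a_k=4  p_k/q_k = 1532/107
…
k=6  a_k=6  p_k/q_k = 12614/881
k=7  a_k=3  p_k/q_k = 39689/2772
fundamental: x₁=39689, y₁=2772  (since 1575216721 − 205·7683984 = 1)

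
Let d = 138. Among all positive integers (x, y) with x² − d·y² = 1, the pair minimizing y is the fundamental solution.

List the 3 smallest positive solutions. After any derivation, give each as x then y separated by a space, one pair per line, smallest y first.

[11; 1,2,1,22] for √138; ℓ=4 ⇒ convergent index 3
k=0  a_k=11  p_k/q_k = 11/1
…
k=2  a_k=2  p_k/q_k = 35/3
k=3  a_k=1  p_k/q_k = 47/4
→ (47, 4).  Check: 47²=2209, 138·4²=2208, difference 1.
k=2:  x_2 = 47·47+138·4·4 = 4417,  y_2 = 47·4+4·47 = 376
k=3:  x_3 = 47·4417+138·4·376 = 415151,  y_3 = 47·376+4·4417 = 35340

47 4
4417 376
415151 35340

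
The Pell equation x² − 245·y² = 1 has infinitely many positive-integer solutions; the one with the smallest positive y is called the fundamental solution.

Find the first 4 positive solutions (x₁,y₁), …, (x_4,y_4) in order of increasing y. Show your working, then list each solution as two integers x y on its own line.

[15; 1,1,1,7,6,7,1,1,1,30] for √245; ℓ=10 ⇒ convergent index 9
k=0  a_k=15  p_k/q_k = 15/1
…
k=4  a_k=7  p_k/q_k = 360/23
k=5  a_k=6  p_k/q_k = 2207/141
k=6  a_k=7  p_k/q_k = 15809/1010
k=7  a_k=1  p_k/q_k = 18016/1151
k=8  a_k=1  p_k/q_k = 33825/2161
k=9  a_k=1  p_k/q_k = 51841/3312
(x₁, y₁) = (51841, 3312);  51841² − 245·3312² = 1 ✓
n=2: (51841,3312)∘(51841,3312) = (51841·51841+245·3312·3312, 51841·3312+3312·51841) = (5374978561,343394784)
n=3: (5374978561,343394784)∘(51841,3312) = (51841·5374978561+245·3312·343394784, 51841·343394784+3312·5374978561) = (557288527109761,35603857991376)
n=4: (557288527109761,35603857991376)∘(51841,3312) = (51841·557288527109761+245·3312·35603857991376, 51841·35603857991376+3312·557288527109761) = (57780789062419261441,3691479203918451648)

51841 3312
5374978561 343394784
557288527109761 35603857991376
57780789062419261441 3691479203918451648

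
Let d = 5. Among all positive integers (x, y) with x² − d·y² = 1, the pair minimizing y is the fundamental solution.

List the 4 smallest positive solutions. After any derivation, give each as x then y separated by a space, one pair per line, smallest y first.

9 4
161 72
2889 1292
51841 23184

√5 = [2; 4, …], period ℓ=1 (odd) → k=1
i=0: a=2 ⇒ p=2, q=1
i=1: a=4 ⇒ p=9, q=4
fundamental: x₁=9, y₁=4  (since 81 − 5·16 = 1)
n=2: (9,4)∘(9,4) = (9·9+5·4·4, 9·4+4·9) = (161,72)
n=3: (161,72)∘(9,4) = (9·161+5·4·72, 9·72+4·161) = (2889,1292)
n=4: (2889,1292)∘(9,4) = (9·2889+5·4·1292, 9·1292+4·2889) = (51841,23184)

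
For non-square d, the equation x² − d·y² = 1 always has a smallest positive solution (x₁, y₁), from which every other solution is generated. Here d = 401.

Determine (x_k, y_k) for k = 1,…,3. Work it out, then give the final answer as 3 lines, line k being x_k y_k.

√401 → a₀=20, period (40); ℓ=1 odd so k=1
step 0: (20, 1)  from 20·(1,0) + (0,1)
step 1: (801, 40)  from 40·(20,1) + (1,0)
(x₁, y₁) = (801, 40);  801² − 401·40² = 1 ✓
k=2:  x_2 = 801·801+401·40·40 = 1283201,  y_2 = 801·40+40·801 = 64080
k=3:  x_3 = 801·1283201+401·40·64080 = 2055687201,  y_3 = 801·64080+40·1283201 = 102656120

801 40
1283201 64080
2055687201 102656120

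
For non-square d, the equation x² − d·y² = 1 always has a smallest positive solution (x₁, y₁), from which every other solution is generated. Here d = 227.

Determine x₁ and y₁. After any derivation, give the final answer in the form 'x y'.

226 15

√227 = [15; 15,30, …], period ℓ=2 (even) → k=1
step 0: (15, 1)  from 15·(1,0) + (0,1)
step 1: (226, 15)  from 15·(15,1) + (1,0)
fundamental: x₁=226, y₁=15  (since 51076 − 227·225 = 1)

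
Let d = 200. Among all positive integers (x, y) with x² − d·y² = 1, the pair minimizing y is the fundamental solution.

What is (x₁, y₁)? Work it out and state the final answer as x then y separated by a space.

d=200: √d = [14; 7,28] (ℓ=2, even), read p_1/q_1
a_0=14:  p_0=14·1+0=14,  q_0=14·0+1=1
a_1=7:  p_1=7·14+1=99,  q_1=7·1+0=7
(x₁, y₁) = (99, 7);  99² − 200·7² = 1 ✓

99 7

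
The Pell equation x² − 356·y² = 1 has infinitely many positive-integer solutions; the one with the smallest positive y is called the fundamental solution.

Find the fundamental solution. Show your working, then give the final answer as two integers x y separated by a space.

500001 26500

√356 → a₀=18, period (1,6,1,1,2,…,6,1,36); ℓ=14 even so k=13
a_0=18:  p_0=18·1+0=18,  q_0=18·0+1=1
a_1=1:  p_1=1·18+1=19,  q_1=1·1+0=1
a_2=6:  p_2=6·19+18=132,  q_2=6·1+1=7
…
a_4=1:  p_4=1·151+132=283,  q_4=1·8+7=15
a_5=2:  p_5=2·283+151=717,  q_5=2·15+8=38
a_6=1:  p_6=1·717+283=1000,  q_6=1·38+15=53
…
a_8=1:  p_8=1·8717+1000=9717,  q_8=1·462+53=515
…
a_10=1:  p_10=1·28151+9717=37868,  q_10=1·1492+515=2007
…
a_12=6:  p_12=6·66019+37868=433982,  q_12=6·3499+2007=23001
a_13=1:  p_13=1·433982+66019=500001,  q_13=1·23001+3499=26500
(x₁, y₁) = (500001, 26500);  500001² − 356·26500² = 1 ✓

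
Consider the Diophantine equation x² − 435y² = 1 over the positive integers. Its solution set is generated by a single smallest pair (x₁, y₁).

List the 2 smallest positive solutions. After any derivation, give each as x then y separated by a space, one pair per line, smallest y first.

[20; 1,5,1,40] for √435; ℓ=4 ⇒ convergent index 3
a_0=20:  p_0=20·1+0=20,  q_0=20·0+1=1
…
a_2=5:  p_2=5·21+20=125,  q_2=5·1+1=6
a_3=1:  p_3=1·125+21=146,  q_3=1·6+1=7
(x₁, y₁) = (146, 7);  146² − 435·7² = 1 ✓
(146+7√435)^2 = 42631 + 2044√435

146 7
42631 2044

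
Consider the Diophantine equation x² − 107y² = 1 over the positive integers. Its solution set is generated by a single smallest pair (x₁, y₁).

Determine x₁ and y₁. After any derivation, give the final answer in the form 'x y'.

√107 = [10; 2,1,9,1,2,20, …], period ℓ=6 (even) → k=5
a_0=10:  p_0=10·1+0=10,  q_0=10·0+1=1
…
a_3=9:  p_3=9·31+21=300,  q_3=9·3+2=29
a_4=1:  p_4=1·300+31=331,  q_4=1·29+3=32
a_5=2:  p_5=2·331+300=962,  q_5=2·32+29=93
fundamental: x₁=962, y₁=93  (since 925444 − 107·8649 = 1)

962 93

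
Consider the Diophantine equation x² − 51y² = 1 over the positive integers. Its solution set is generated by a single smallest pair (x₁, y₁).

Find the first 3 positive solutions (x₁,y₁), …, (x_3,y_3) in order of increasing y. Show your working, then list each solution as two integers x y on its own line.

50 7
4999 700
499850 69993

d=51: √d = [7; 7,14] (ℓ=2, even), read p_1/q_1
i=0: a=7 ⇒ p=7, q=1
i=1: a=7 ⇒ p=50, q=7
→ (50, 7).  Check: 50²=2500, 51·7²=2499, difference 1.
(50+7√51)^2 = 4999 + 700√51
(50+7√51)^3 = 499850 + 69993√51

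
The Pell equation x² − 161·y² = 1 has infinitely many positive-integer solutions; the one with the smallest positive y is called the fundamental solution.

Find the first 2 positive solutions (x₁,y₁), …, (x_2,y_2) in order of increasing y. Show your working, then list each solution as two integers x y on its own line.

√161 = [12; 1,2,4,1,2,1,4,2,1,24, …], period ℓ=10 (even) → k=9
i=0: a=12 ⇒ p=12, q=1
i=1: a=1 ⇒ p=13, q=1
i=2: a=2 ⇒ p=38, q=3
i=3: a=4 ⇒ p=165, q=13
i=4: a=1 ⇒ p=203, q=16
i=5: a=2 ⇒ p=571, q=45
…
i=7: a=4 ⇒ p=3667, q=289
i=8: a=2 ⇒ p=8108, q=639
i=9: a=1 ⇒ p=11775, q=928
→ (11775, 928).  Check: 11775²=138650625, 161·928²=138650624, difference 1.
(x_2, y_2) = (11775·11775 + 161·928·928, 11775·928 + 928·11775) = (277301249, 21854400)

11775 928
277301249 21854400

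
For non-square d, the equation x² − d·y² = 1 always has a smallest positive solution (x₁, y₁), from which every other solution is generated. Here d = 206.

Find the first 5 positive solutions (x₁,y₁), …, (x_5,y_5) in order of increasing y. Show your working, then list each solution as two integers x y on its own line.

59535 4148
7088832449 493902360
844067279642895 58808954001052
100503090979990675201 7002382152411359280
11966903042143422416540175 833773642828811595468548

√206 = [14; 2,1,5,14,5,1,2,28, …], period ℓ=8 (even) → k=7
step 0: (14, 1)  from 14·(1,0) + (0,1)
…
step 5: (17539, 1222)  from 5·(3459,241) + (244,17)
step 6: (20998, 1463)  from 1·(17539,1222) + (3459,241)
step 7: (59535, 4148)  from 2·(20998,1463) + (17539,1222)
→ (59535, 4148).  Check: 59535²=3544416225, 206·4148²=3544416224, difference 1.
(x_2, y_2) = (59535·59535 + 206·4148·4148, 59535·4148 + 4148·59535) = (7088832449, 493902360)
(x_3, y_3) = (59535·7088832449 + 206·4148·493902360, 59535·493902360 + 4148·7088832449) = (844067279642895, 58808954001052)
(x_4, y_4) = (59535·844067279642895 + 206·4148·58808954001052, 59535·58808954001052 + 4148·844067279642895) = (100503090979990675201, 7002382152411359280)
(x_5, y_5) = (59535·100503090979990675201 + 206·4148·7002382152411359280, 59535·7002382152411359280 + 4148·100503090979990675201) = (11966903042143422416540175, 833773642828811595468548)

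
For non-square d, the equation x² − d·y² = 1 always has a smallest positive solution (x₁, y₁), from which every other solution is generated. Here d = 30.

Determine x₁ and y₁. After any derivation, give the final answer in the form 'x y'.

11 2

√30 = [5; 2,10, …], period ℓ=2 (even) → k=1
i=0: a=5 ⇒ p=5, q=1
i=1: a=2 ⇒ p=11, q=2
fundamental: x₁=11, y₁=2  (since 121 − 30·4 = 1)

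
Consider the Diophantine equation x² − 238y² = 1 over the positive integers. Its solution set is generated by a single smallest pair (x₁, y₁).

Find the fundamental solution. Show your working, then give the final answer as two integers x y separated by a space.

11663 756

[15; 2,2,1,14,1,2,2,30] for √238; ℓ=8 ⇒ convergent index 7
k=0  a_k=15  p_k/q_k = 15/1
…
k=4  a_k=14  p_k/q_k = 1589/103
k=5  a_k=1  p_k/q_k = 1697/110
k=6  a_k=2  p_k/q_k = 4983/323
k=7  a_k=2  p_k/q_k = 11663/756
fundamental: x₁=11663, y₁=756  (since 136025569 − 238·571536 = 1)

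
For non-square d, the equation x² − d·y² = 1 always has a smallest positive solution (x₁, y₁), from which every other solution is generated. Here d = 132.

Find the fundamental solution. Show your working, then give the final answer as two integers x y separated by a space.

√132 → a₀=11, period (2,22); ℓ=2 even so k=1
a_0=11:  p_0=11·1+0=11,  q_0=11·0+1=1
a_1=2:  p_1=2·11+1=23,  q_1=2·1+0=2
(x₁, y₁) = (23, 2);  23² − 132·2² = 1 ✓

23 2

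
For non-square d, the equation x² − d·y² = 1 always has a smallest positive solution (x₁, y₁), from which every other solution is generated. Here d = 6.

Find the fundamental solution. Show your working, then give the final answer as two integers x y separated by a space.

√6 → a₀=2, period (2,4); ℓ=2 even so k=1
k=0  a_k=2  p_k/q_k = 2/1
k=1  a_k=2  p_k/q_k = 5/2
(x₁, y₁) = (5, 2);  5² − 6·2² = 1 ✓

5 2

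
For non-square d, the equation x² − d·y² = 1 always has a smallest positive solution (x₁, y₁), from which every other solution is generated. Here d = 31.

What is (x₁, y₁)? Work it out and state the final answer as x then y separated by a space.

[5; 1,1,3,5,3,1,1,10] for √31; ℓ=8 ⇒ convergent index 7
step 0: (5, 1)  from 5·(1,0) + (0,1)
step 1: (6, 1)  from 1·(5,1) + (1,0)
step 2: (11, 2)  from 1·(6,1) + (5,1)
…
step 4: (206, 37)  from 5·(39,7) + (11,2)
step 5: (657, 118)  from 3·(206,37) + (39,7)
step 6: (863, 155)  from 1·(657,118) + (206,37)
step 7: (1520, 273)  from 1·(863,155) + (657,118)
fundamental: x₁=1520, y₁=273  (since 2310400 − 31·74529 = 1)

1520 273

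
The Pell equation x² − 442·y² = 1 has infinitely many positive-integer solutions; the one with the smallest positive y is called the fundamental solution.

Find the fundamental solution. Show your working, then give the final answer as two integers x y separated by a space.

√442 → a₀=21, period (42); ℓ=1 odd so k=1
i=0: a=21 ⇒ p=21, q=1
i=1: a=42 ⇒ p=883, q=42
(x₁, y₁) = (883, 42);  883² − 442·42² = 1 ✓

883 42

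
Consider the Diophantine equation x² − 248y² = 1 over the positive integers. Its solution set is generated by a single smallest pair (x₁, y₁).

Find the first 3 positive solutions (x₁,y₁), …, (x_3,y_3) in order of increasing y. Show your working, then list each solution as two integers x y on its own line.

63 4
7937 504
999999 63500

d=248: √d = [15; 1,2,1,30] (ℓ=4, even), read p_3/q_3
step 0: (15, 1)  from 15·(1,0) + (0,1)
step 1: (16, 1)  from 1·(15,1) + (1,0)
step 2: (47, 3)  from 2·(16,1) + (15,1)
step 3: (63, 4)  from 1·(47,3) + (16,1)
(x₁, y₁) = (63, 4);  63² − 248·4² = 1 ✓
k=2:  x_2 = 63·63+248·4·4 = 7937,  y_2 = 63·4+4·63 = 504
k=3:  x_3 = 63·7937+248·4·504 = 999999,  y_3 = 63·504+4·7937 = 63500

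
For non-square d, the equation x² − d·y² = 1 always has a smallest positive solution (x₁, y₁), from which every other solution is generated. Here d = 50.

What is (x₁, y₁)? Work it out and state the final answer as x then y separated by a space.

99 14

√50 = [7; 14, …], period ℓ=1 (odd) → k=1
a_0=7:  p_0=7·1+0=7,  q_0=7·0+1=1
a_1=14:  p_1=14·7+1=99,  q_1=14·1+0=14
fundamental: x₁=99, y₁=14  (since 9801 − 50·196 = 1)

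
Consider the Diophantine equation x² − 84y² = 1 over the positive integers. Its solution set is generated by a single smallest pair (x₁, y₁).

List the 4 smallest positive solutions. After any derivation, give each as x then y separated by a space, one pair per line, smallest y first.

d=84: √d = [9; 6,18] (ℓ=2, even), read p_1/q_1
i=0: a=9 ⇒ p=9, q=1
i=1: a=6 ⇒ p=55, q=6
fundamental: x₁=55, y₁=6  (since 3025 − 84·36 = 1)
k=2:  x_2 = 55·55+84·6·6 = 6049,  y_2 = 55·6+6·55 = 660
k=3:  x_3 = 55·6049+84·6·660 = 665335,  y_3 = 55·660+6·6049 = 72594
k=4:  x_4 = 55·665335+84·6·72594 = 73180801,  y_4 = 55·72594+6·665335 = 7984680

55 6
6049 660
665335 72594
73180801 7984680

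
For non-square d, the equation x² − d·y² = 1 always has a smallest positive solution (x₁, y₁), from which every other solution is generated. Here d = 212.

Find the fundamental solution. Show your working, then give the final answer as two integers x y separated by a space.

66249 4550

d=212: √d = [14; 1,1,3,1,1,…,1,1,28] (ℓ=14, even), read p_13/q_13
a_0=14:  p_0=14·1+0=14,  q_0=14·0+1=1
…
a_5=1:  p_5=1·131+102=233,  q_5=1·9+7=16
a_6=1:  p_6=1·233+131=364,  q_6=1·16+9=25
a_7=6:  p_7=6·364+233=2417,  q_7=6·25+16=166
a_8=1:  p_8=1·2417+364=2781,  q_8=1·166+25=191
…
a_11=3:  p_11=3·7979+5198=29135,  q_11=3·548+357=2001
a_12=1:  p_12=1·29135+7979=37114,  q_12=1·2001+548=2549
a_13=1:  p_13=1·37114+29135=66249,  q_13=1·2549+2001=4550
(x₁, y₁) = (66249, 4550);  66249² − 212·4550² = 1 ✓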